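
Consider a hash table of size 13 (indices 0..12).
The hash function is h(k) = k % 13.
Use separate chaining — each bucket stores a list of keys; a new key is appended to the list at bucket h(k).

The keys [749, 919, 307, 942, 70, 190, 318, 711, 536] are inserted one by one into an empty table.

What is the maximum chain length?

3

Insert 749: h=8, bucket 8 empty -> new chain.
Insert 919: h=9, bucket 9 empty -> new chain.
Insert 307: h=8, bucket 8 nonempty -> append to chain.
Insert 942: h=6, bucket 6 empty -> new chain.
Insert 70: h=5, bucket 5 empty -> new chain.
Insert 190: h=8, bucket 8 nonempty -> append to chain.
Insert 318: h=6, bucket 6 nonempty -> append to chain.
Insert 711: h=9, bucket 9 nonempty -> append to chain.
Insert 536: h=3, bucket 3 empty -> new chain.
Final buckets:
0: —
1: —
2: —
3: 536
4: —
5: 70
6: 942 -> 318
7: —
8: 749 -> 307 -> 190
9: 919 -> 711
10: —
11: —
12: —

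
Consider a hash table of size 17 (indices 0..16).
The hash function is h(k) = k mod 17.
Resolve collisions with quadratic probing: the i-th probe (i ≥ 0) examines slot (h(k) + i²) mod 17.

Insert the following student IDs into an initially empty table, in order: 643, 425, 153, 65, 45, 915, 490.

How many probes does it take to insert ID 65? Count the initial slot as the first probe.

643: h=14 => slot 14
425: h=0 => slot 0
153: h=0, probe 0,1 => slot 1
65: h=14, probe 14,15 => slot 15
45: h=11 => slot 11
915: h=14, probe 14,15,1,6 => slot 6
490: h=14, probe 14,15,1,6,13 => slot 13
Table: [425, 153, ., ., ., ., 915, ., ., ., ., 45, ., 490, 643, 65, .]

2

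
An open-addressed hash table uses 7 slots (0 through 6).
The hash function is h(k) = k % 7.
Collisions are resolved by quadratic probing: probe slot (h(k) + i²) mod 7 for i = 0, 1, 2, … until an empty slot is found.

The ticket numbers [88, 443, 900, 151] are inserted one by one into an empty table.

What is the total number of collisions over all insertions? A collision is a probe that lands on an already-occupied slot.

88: h=4 => slot 4
443: h=2 => slot 2
900: h=4, probe 4,5 => slot 5
151: h=4, probe 4,5,1 => slot 1
Table: [∅, 151, 443, ∅, 88, 900, ∅]

3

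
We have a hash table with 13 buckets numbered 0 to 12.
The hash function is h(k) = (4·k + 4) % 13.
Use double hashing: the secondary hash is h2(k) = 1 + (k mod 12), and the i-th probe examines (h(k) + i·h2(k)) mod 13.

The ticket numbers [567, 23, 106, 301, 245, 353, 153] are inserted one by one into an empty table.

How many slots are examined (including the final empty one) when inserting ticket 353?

3

567: h=10 → slot 10
23: h=5 → slot 5
106: h=12 → slot 12
301: h=12, h2=2, probe 12,1 → slot 1
245: h=9 → slot 9
353: h=12, h2=6, probe 12,5,11 → slot 11
153: h=5, h2=10, probe 5,2 → slot 2
Table: [∅, 301, 153, ∅, ∅, 23, ∅, ∅, ∅, 245, 567, 353, 106]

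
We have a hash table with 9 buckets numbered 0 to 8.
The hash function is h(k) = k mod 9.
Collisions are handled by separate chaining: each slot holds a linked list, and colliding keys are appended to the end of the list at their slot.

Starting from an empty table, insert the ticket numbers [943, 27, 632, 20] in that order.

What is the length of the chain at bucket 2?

2

943 → bucket 7
27 → bucket 0
632 → bucket 2
20 → bucket 2 (collision)
Final buckets:
0: 27
1: -
2: 632 -> 20
3: -
4: -
5: -
6: -
7: 943
8: -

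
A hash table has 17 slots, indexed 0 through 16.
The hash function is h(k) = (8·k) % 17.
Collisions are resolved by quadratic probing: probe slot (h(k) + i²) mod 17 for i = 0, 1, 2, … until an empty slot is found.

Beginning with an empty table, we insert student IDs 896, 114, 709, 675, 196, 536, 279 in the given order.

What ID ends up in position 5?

536

896 hashes to 11; slot 11 is free => place at 11.
114 hashes to 11; 11 taken => place at 12.
709 hashes to 11; 11,12 taken => place at 15.
675 hashes to 11; 11,12,15 taken => place at 3.
196 hashes to 4; slot 4 is free => place at 4.
536 hashes to 4; 4 taken => place at 5.
279 hashes to 5; 5 taken => place at 6.
Table: [∅, ∅, ∅, 675, 196, 536, 279, ∅, ∅, ∅, ∅, 896, 114, ∅, ∅, 709, ∅]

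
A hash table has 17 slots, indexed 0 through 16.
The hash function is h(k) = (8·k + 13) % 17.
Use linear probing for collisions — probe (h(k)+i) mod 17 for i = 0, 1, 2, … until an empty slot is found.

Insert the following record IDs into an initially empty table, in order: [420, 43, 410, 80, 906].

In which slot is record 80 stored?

8

Insert 420: h=7, slot 7 empty => index 7.
Insert 43: h=0, slot 0 empty => index 0.
Insert 410: h=12, slot 12 empty => index 12.
Insert 80: h=7, slot 7 occupied => index 8.
Insert 906: h=2, slot 2 empty => index 2.
Table: [43, —, 906, —, —, —, —, 420, 80, —, —, —, 410, —, —, —, —]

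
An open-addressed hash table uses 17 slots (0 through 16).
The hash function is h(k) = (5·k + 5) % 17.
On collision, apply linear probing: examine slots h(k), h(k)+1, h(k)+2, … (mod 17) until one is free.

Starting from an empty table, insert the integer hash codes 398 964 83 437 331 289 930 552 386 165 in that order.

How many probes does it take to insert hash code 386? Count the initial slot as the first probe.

4

398 hashes to 6; slot 6 is free => place at 6.
964 hashes to 14; slot 14 is free => place at 14.
83 hashes to 12; slot 12 is free => place at 12.
437 hashes to 14; 14 taken => place at 15.
331 hashes to 11; slot 11 is free => place at 11.
289 hashes to 5; slot 5 is free => place at 5.
930 hashes to 14; 14,15 taken => place at 16.
552 hashes to 11; 11,12 taken => place at 13.
386 hashes to 14; 14,15,16 taken => place at 0.
165 hashes to 14; 14,15,16,0 taken => place at 1.
Table: [386, 165, ., ., ., 289, 398, ., ., ., ., 331, 83, 552, 964, 437, 930]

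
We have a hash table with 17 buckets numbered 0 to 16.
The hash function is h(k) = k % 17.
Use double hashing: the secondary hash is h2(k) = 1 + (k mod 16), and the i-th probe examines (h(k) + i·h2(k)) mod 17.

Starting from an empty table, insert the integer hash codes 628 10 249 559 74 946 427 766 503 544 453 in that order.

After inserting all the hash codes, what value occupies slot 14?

628: h=16 -> slot 16
10: h=10 -> slot 10
249: h=11 -> slot 11
559: h=15 -> slot 15
74: h=6 -> slot 6
946: h=11, h2=3, probe 11,14 -> slot 14
427: h=2 -> slot 2
766: h=1 -> slot 1
503: h=10, h2=8, probe 10,1,9 -> slot 9
544: h=0 -> slot 0
453: h=11, h2=6, probe 11,0,6,12 -> slot 12
Table: [544, 766, 427, ., ., ., 74, ., ., 503, 10, 249, 453, ., 946, 559, 628]

946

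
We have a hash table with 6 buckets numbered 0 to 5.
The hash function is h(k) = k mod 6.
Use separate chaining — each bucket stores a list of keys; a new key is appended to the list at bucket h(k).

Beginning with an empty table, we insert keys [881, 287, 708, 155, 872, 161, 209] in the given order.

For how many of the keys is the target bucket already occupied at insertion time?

881 → bucket 5
287 → bucket 5 (collision)
708 → bucket 0
155 → bucket 5 (collision)
872 → bucket 2
161 → bucket 5 (collision)
209 → bucket 5 (collision)
Final buckets:
0: 708
1: _
2: 872
3: _
4: _
5: 881 -> 287 -> 155 -> 161 -> 209

4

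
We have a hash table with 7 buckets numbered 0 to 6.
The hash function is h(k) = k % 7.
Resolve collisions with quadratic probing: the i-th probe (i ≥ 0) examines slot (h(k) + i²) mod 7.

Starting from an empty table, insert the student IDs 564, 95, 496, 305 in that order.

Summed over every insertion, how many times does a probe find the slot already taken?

564: h=4 => slot 4
95: h=4, probe 4,5 => slot 5
496: h=6 => slot 6
305: h=4, probe 4,5,1 => slot 1
Table: [∅, 305, ∅, ∅, 564, 95, 496]

3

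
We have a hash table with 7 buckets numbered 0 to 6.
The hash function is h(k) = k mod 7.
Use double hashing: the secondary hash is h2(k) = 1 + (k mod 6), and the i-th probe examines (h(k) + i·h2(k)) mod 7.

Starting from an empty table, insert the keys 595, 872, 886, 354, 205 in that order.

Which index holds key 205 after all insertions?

6

595 hashes to 0; slot 0 is free => place at 0.
872 hashes to 4; slot 4 is free => place at 4.
886 hashes to 4, h2=5; 4 taken => place at 2.
354 hashes to 4, h2=1; 4 taken => place at 5.
205 hashes to 2, h2=2; 2,4 taken => place at 6.
Table: [595, ., 886, ., 872, 354, 205]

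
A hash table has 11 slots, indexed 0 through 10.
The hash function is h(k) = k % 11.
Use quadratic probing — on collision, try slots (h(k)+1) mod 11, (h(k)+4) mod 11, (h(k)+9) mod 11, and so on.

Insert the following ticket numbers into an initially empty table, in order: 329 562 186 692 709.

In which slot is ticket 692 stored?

329 hashes to 10; slot 10 is free => place at 10.
562 hashes to 1; slot 1 is free => place at 1.
186 hashes to 10; 10 taken => place at 0.
692 hashes to 10; 10,0 taken => place at 3.
709 hashes to 5; slot 5 is free => place at 5.
Table: [186, 562, _, 692, _, 709, _, _, _, _, 329]

3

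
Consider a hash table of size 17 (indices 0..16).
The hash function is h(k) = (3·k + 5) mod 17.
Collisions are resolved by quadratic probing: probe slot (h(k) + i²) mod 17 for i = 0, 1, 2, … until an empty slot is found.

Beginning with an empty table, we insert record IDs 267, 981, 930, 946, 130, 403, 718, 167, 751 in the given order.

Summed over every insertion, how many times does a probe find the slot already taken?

267: h=7 → slot 7
981: h=7, probe 7,8 → slot 8
930: h=7, probe 7,8,11 → slot 11
946: h=4 → slot 4
130: h=4, probe 4,5 → slot 5
403: h=7, probe 7,8,11,16 → slot 16
718: h=0 → slot 0
167: h=13 → slot 13
751: h=14 → slot 14
Table: [718, -, -, -, 946, 130, -, 267, 981, -, -, 930, -, 167, 751, -, 403]

7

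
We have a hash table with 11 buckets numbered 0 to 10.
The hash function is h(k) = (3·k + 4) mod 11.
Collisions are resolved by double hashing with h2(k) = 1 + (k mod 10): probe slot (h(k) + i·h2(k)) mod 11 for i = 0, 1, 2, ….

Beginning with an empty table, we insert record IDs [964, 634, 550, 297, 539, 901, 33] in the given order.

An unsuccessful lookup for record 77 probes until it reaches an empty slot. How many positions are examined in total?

4

964: h=3 => slot 3
634: h=3, h2=5, probe 3,8 => slot 8
550: h=4 => slot 4
297: h=4, h2=8, probe 4,1 => slot 1
539: h=4, h2=10, probe 4,3,2 => slot 2
901: h=1, h2=2, probe 1,3,5 => slot 5
33: h=4, h2=4, probe 4,8,1,5,9 => slot 9
Table: [_, 297, 539, 964, 550, 901, _, _, 634, 33, _]
Lookup 77: h=4, h2=8, probe 4,1,9,6 → slot 6 empty, not found.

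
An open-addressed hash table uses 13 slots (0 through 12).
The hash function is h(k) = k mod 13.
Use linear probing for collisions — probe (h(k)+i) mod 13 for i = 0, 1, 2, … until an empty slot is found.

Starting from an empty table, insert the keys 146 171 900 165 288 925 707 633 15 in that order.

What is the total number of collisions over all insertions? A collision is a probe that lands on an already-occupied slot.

17

146: h=3 -> slot 3
171: h=2 -> slot 2
900: h=3, probe 3,4 -> slot 4
165: h=9 -> slot 9
288: h=2, probe 2,3,4,5 -> slot 5
925: h=2, probe 2,3,4,5,6 -> slot 6
707: h=5, probe 5,6,7 -> slot 7
633: h=9, probe 9,10 -> slot 10
15: h=2, probe 2,3,4,5,6,7,8 -> slot 8
Table: [—, —, 171, 146, 900, 288, 925, 707, 15, 165, 633, —, —]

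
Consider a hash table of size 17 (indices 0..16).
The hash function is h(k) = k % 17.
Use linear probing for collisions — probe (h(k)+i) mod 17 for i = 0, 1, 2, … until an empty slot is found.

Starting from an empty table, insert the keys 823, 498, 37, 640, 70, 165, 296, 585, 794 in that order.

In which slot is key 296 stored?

Insert 823: h=7, slot 7 empty => index 7.
Insert 498: h=5, slot 5 empty => index 5.
Insert 37: h=3, slot 3 empty => index 3.
Insert 640: h=11, slot 11 empty => index 11.
Insert 70: h=2, slot 2 empty => index 2.
Insert 165: h=12, slot 12 empty => index 12.
Insert 296: h=7, slot 7 occupied => index 8.
Insert 585: h=7, slots 7,8 occupied => index 9.
Insert 794: h=12, slot 12 occupied => index 13.
Table: [∅, ∅, 70, 37, ∅, 498, ∅, 823, 296, 585, ∅, 640, 165, 794, ∅, ∅, ∅]

8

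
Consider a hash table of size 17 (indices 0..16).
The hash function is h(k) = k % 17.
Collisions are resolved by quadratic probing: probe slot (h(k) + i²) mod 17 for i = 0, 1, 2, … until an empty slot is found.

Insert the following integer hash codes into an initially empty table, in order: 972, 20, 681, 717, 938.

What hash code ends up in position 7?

717

Insert 972: h=3, slot 3 empty => index 3.
Insert 20: h=3, slot 3 occupied => index 4.
Insert 681: h=1, slot 1 empty => index 1.
Insert 717: h=3, slots 3,4 occupied => index 7.
Insert 938: h=3, slots 3,4,7 occupied => index 12.
Table: [-, 681, -, 972, 20, -, -, 717, -, -, -, -, 938, -, -, -, -]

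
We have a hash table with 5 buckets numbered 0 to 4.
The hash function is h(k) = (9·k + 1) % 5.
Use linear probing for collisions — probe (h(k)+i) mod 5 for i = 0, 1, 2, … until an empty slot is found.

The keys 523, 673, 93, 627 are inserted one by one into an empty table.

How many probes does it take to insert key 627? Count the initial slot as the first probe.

Insert 523: h=3, slot 3 empty → index 3.
Insert 673: h=3, slot 3 occupied → index 4.
Insert 93: h=3, slots 3,4 occupied → index 0.
Insert 627: h=4, slots 4,0 occupied → index 1.
Table: [93, 627, ., 523, 673]

3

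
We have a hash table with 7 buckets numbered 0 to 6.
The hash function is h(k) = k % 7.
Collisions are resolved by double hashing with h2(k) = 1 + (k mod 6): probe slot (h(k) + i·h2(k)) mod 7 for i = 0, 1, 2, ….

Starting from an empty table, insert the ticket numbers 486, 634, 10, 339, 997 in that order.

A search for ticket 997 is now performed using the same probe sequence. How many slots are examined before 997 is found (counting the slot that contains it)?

486: h=3 -> slot 3
634: h=4 -> slot 4
10: h=3, h2=5, probe 3,1 -> slot 1
339: h=3, h2=4, probe 3,0 -> slot 0
997: h=3, h2=2, probe 3,5 -> slot 5
Table: [339, 10, ., 486, 634, 997, .]
Lookup 997: h=3, h2=2, probe 3,5 → found at 5.

2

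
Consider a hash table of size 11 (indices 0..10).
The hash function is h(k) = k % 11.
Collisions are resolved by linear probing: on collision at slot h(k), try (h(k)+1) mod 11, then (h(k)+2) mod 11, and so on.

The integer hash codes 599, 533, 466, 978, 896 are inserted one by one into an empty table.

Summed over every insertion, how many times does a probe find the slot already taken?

Insert 599: h=5, slot 5 empty => index 5.
Insert 533: h=5, slot 5 occupied => index 6.
Insert 466: h=4, slot 4 empty => index 4.
Insert 978: h=10, slot 10 empty => index 10.
Insert 896: h=5, slots 5,6 occupied => index 7.
Table: [., ., ., ., 466, 599, 533, 896, ., ., 978]

3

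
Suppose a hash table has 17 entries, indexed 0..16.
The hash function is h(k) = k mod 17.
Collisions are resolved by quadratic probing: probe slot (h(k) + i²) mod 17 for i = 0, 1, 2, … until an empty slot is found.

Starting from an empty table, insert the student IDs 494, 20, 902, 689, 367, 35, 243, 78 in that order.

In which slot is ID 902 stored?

Insert 494: h=1, slot 1 empty => index 1.
Insert 20: h=3, slot 3 empty => index 3.
Insert 902: h=1, slot 1 occupied => index 2.
Insert 689: h=9, slot 9 empty => index 9.
Insert 367: h=10, slot 10 empty => index 10.
Insert 35: h=1, slots 1,2 occupied => index 5.
Insert 243: h=5, slot 5 occupied => index 6.
Insert 78: h=10, slot 10 occupied => index 11.
Table: [_, 494, 902, 20, _, 35, 243, _, _, 689, 367, 78, _, _, _, _, _]

2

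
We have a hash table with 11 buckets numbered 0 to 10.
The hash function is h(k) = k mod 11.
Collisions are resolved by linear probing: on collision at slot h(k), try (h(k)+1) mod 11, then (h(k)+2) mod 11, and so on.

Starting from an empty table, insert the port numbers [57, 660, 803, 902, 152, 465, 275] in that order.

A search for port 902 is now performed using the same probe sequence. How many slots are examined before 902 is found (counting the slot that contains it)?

4

Insert 57: h=2, slot 2 empty -> index 2.
Insert 660: h=0, slot 0 empty -> index 0.
Insert 803: h=0, slot 0 occupied -> index 1.
Insert 902: h=0, slots 0,1,2 occupied -> index 3.
Insert 152: h=9, slot 9 empty -> index 9.
Insert 465: h=3, slot 3 occupied -> index 4.
Insert 275: h=0, slots 0,1,2,3,4 occupied -> index 5.
Table: [660, 803, 57, 902, 465, 275, _, _, _, 152, _]
Lookup 902: h=0, probe 0,1,2,3 → found at 3.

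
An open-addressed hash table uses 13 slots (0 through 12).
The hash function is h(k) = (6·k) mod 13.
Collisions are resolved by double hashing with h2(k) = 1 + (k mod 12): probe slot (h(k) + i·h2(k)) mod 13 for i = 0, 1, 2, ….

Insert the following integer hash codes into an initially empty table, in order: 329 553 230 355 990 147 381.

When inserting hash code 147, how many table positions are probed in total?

Insert 329: h=11, slot 11 empty -> index 11.
Insert 553: h=3, slot 3 empty -> index 3.
Insert 230: h=2, slot 2 empty -> index 2.
Insert 355: h=11, h2=8, slot 11 occupied -> index 6.
Insert 990: h=12, slot 12 empty -> index 12.
Insert 147: h=11, h2=4, slots 11,2,6 occupied -> index 10.
Insert 381: h=11, h2=10, slot 11 occupied -> index 8.
Table: [_, _, 230, 553, _, _, 355, _, 381, _, 147, 329, 990]

4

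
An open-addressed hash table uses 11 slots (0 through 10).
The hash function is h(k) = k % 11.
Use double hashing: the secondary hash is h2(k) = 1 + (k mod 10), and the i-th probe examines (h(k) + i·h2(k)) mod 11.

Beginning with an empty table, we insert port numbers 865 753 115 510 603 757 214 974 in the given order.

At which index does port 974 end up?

3

865 hashes to 7; slot 7 is free → place at 7.
753 hashes to 5; slot 5 is free → place at 5.
115 hashes to 5, h2=6; 5 taken → place at 0.
510 hashes to 4; slot 4 is free → place at 4.
603 hashes to 9; slot 9 is free → place at 9.
757 hashes to 9, h2=8; 9 taken → place at 6.
214 hashes to 5, h2=5; 5 taken → place at 10.
974 hashes to 6, h2=5; 6,0,5,10,4,9 taken → place at 3.
Table: [115, _, _, 974, 510, 753, 757, 865, _, 603, 214]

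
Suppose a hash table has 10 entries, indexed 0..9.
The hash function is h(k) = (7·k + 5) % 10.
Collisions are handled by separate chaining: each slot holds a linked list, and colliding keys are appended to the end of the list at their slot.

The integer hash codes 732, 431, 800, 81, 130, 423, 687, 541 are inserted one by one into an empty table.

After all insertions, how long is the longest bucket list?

3

Insert 732: h=9, bucket 9 empty -> new chain.
Insert 431: h=2, bucket 2 empty -> new chain.
Insert 800: h=5, bucket 5 empty -> new chain.
Insert 81: h=2, bucket 2 nonempty -> append to chain.
Insert 130: h=5, bucket 5 nonempty -> append to chain.
Insert 423: h=6, bucket 6 empty -> new chain.
Insert 687: h=4, bucket 4 empty -> new chain.
Insert 541: h=2, bucket 2 nonempty -> append to chain.
Final buckets:
0: .
1: .
2: 431 -> 81 -> 541
3: .
4: 687
5: 800 -> 130
6: 423
7: .
8: .
9: 732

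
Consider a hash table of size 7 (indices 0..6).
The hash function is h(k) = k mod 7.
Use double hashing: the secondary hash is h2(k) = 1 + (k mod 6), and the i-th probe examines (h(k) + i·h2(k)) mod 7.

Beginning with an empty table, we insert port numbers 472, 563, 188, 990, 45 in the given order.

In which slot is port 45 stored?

472: h=3 -> slot 3
563: h=3, h2=6, probe 3,2 -> slot 2
188: h=6 -> slot 6
990: h=3, h2=1, probe 3,4 -> slot 4
45: h=3, h2=4, probe 3,0 -> slot 0
Table: [45, -, 563, 472, 990, -, 188]

0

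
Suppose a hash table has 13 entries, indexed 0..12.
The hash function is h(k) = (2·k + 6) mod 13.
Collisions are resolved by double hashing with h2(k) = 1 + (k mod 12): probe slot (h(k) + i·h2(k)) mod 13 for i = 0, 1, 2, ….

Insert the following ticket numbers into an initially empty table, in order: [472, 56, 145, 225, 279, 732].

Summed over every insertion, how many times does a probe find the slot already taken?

4

Insert 472: h=1, slot 1 empty => index 1.
Insert 56: h=1, h2=9, slot 1 occupied => index 10.
Insert 145: h=10, h2=2, slot 10 occupied => index 12.
Insert 225: h=1, h2=10, slot 1 occupied => index 11.
Insert 279: h=5, slot 5 empty => index 5.
Insert 732: h=1, h2=1, slot 1 occupied => index 2.
Table: [., 472, 732, ., ., 279, ., ., ., ., 56, 225, 145]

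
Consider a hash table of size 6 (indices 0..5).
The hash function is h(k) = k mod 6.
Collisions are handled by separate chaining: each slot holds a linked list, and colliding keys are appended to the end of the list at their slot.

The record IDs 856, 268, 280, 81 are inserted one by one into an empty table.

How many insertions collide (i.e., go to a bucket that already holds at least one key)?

856 -> bucket 4
268 -> bucket 4 (collision)
280 -> bucket 4 (collision)
81 -> bucket 3
Final buckets:
0: ∅
1: ∅
2: ∅
3: 81
4: 856 -> 268 -> 280
5: ∅

2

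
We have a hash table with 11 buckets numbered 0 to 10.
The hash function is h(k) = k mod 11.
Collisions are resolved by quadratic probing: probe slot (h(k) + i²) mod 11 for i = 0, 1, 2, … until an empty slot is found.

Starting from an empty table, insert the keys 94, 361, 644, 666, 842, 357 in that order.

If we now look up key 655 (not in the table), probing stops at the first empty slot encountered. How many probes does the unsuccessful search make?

94 hashes to 6; slot 6 is free -> place at 6.
361 hashes to 9; slot 9 is free -> place at 9.
644 hashes to 6; 6 taken -> place at 7.
666 hashes to 6; 6,7 taken -> place at 10.
842 hashes to 6; 6,7,10 taken -> place at 4.
357 hashes to 5; slot 5 is free -> place at 5.
Table: [_, _, _, _, 842, 357, 94, 644, _, 361, 666]
Lookup 655: h=6, probe 6,7,10,4,0 → slot 0 empty, not found.

5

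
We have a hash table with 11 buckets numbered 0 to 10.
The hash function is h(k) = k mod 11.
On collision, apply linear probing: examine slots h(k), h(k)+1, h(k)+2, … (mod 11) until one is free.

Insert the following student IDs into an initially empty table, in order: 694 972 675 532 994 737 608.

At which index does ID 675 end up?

5

694: h=1 -> slot 1
972: h=4 -> slot 4
675: h=4, probe 4,5 -> slot 5
532: h=4, probe 4,5,6 -> slot 6
994: h=4, probe 4,5,6,7 -> slot 7
737: h=0 -> slot 0
608: h=3 -> slot 3
Table: [737, 694, _, 608, 972, 675, 532, 994, _, _, _]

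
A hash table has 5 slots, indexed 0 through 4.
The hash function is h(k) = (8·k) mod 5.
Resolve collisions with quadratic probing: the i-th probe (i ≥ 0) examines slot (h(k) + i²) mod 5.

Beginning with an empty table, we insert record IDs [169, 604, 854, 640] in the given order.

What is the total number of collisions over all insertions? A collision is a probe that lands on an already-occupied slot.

3

169: h=2 → slot 2
604: h=2, probe 2,3 → slot 3
854: h=2, probe 2,3,1 → slot 1
640: h=0 → slot 0
Table: [640, 854, 169, 604, —]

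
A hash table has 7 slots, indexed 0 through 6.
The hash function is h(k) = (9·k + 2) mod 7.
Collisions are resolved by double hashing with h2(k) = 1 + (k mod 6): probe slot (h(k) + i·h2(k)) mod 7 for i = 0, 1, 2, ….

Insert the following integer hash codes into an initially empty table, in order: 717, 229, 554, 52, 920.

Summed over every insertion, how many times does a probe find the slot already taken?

3

717 hashes to 1; slot 1 is free -> place at 1.
229 hashes to 5; slot 5 is free -> place at 5.
554 hashes to 4; slot 4 is free -> place at 4.
52 hashes to 1, h2=5; 1 taken -> place at 6.
920 hashes to 1, h2=3; 1,4 taken -> place at 0.
Table: [920, 717, _, _, 554, 229, 52]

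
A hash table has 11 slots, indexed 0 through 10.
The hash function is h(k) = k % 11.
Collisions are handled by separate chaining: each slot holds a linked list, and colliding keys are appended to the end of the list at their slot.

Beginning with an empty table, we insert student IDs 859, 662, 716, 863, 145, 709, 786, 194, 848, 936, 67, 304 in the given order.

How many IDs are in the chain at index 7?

2

859 → bucket 1
662 → bucket 2
716 → bucket 1 (collision)
863 → bucket 5
145 → bucket 2 (collision)
709 → bucket 5 (collision)
786 → bucket 5 (collision)
194 → bucket 7
848 → bucket 1 (collision)
936 → bucket 1 (collision)
67 → bucket 1 (collision)
304 → bucket 7 (collision)
Final buckets:
0: —
1: 859 -> 716 -> 848 -> 936 -> 67
2: 662 -> 145
3: —
4: —
5: 863 -> 709 -> 786
6: —
7: 194 -> 304
8: —
9: —
10: —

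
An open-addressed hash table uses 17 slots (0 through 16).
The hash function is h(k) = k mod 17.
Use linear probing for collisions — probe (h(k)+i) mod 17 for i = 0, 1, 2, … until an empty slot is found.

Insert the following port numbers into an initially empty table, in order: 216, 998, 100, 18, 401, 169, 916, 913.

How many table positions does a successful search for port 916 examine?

3

216: h=12 => slot 12
998: h=12, probe 12,13 => slot 13
100: h=15 => slot 15
18: h=1 => slot 1
401: h=10 => slot 10
169: h=16 => slot 16
916: h=15, probe 15,16,0 => slot 0
913: h=12, probe 12,13,14 => slot 14
Table: [916, 18, ∅, ∅, ∅, ∅, ∅, ∅, ∅, ∅, 401, ∅, 216, 998, 913, 100, 169]
Lookup 916: h=15, probe 15,16,0 → found at 0.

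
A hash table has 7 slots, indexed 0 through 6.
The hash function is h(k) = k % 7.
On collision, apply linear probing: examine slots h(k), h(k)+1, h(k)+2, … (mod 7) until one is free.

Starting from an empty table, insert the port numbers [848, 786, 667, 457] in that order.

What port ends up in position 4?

457

Insert 848: h=1, slot 1 empty => index 1.
Insert 786: h=2, slot 2 empty => index 2.
Insert 667: h=2, slot 2 occupied => index 3.
Insert 457: h=2, slots 2,3 occupied => index 4.
Table: [., 848, 786, 667, 457, ., .]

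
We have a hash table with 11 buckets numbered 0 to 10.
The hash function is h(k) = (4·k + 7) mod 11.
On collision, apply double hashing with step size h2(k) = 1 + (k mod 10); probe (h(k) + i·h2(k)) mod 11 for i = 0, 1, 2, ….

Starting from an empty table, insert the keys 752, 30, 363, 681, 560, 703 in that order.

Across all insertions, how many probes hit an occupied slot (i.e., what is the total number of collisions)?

3

752 hashes to 1; slot 1 is free -> place at 1.
30 hashes to 6; slot 6 is free -> place at 6.
363 hashes to 7; slot 7 is free -> place at 7.
681 hashes to 3; slot 3 is free -> place at 3.
560 hashes to 3, h2=1; 3 taken -> place at 4.
703 hashes to 3, h2=4; 3,7 taken -> place at 0.
Table: [703, 752, ., 681, 560, ., 30, 363, ., ., .]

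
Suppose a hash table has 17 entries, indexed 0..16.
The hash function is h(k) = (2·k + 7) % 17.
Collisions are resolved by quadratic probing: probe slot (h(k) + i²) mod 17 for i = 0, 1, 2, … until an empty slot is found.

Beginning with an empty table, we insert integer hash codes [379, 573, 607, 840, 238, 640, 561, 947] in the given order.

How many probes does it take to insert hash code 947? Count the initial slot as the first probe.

3

Insert 379: h=0, slot 0 empty => index 0.
Insert 573: h=14, slot 14 empty => index 14.
Insert 607: h=14, slot 14 occupied => index 15.
Insert 840: h=4, slot 4 empty => index 4.
Insert 238: h=7, slot 7 empty => index 7.
Insert 640: h=12, slot 12 empty => index 12.
Insert 561: h=7, slot 7 occupied => index 8.
Insert 947: h=14, slots 14,15 occupied => index 1.
Table: [379, 947, ., ., 840, ., ., 238, 561, ., ., ., 640, ., 573, 607, .]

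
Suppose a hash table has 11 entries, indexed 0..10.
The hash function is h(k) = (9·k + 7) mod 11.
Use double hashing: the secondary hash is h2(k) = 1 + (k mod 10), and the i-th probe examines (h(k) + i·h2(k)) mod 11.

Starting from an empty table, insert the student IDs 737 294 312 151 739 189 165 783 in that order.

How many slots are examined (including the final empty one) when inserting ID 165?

3

Insert 737: h=7, slot 7 empty -> index 7.
Insert 294: h=2, slot 2 empty -> index 2.
Insert 312: h=10, slot 10 empty -> index 10.
Insert 151: h=2, h2=2, slot 2 occupied -> index 4.
Insert 739: h=3, slot 3 empty -> index 3.
Insert 189: h=3, h2=10, slots 3,2 occupied -> index 1.
Insert 165: h=7, h2=6, slots 7,2 occupied -> index 8.
Insert 783: h=3, h2=4, slots 3,7 occupied -> index 0.
Table: [783, 189, 294, 739, 151, —, —, 737, 165, —, 312]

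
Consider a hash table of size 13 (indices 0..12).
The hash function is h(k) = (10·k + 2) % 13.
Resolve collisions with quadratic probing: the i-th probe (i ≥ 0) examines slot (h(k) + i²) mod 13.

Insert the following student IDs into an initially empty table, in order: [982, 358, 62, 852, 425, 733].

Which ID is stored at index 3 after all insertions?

852

982 hashes to 7; slot 7 is free → place at 7.
358 hashes to 7; 7 taken → place at 8.
62 hashes to 11; slot 11 is free → place at 11.
852 hashes to 7; 7,8,11 taken → place at 3.
425 hashes to 1; slot 1 is free → place at 1.
733 hashes to 0; slot 0 is free → place at 0.
Table: [733, 425, -, 852, -, -, -, 982, 358, -, -, 62, -]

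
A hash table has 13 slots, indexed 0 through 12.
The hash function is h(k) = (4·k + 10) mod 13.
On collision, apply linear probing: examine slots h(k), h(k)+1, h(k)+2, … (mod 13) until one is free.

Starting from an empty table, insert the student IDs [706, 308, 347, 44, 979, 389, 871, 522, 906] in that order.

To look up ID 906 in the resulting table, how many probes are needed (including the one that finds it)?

3

706: h=0 => slot 0
308: h=7 => slot 7
347: h=7, probe 7,8 => slot 8
44: h=4 => slot 4
979: h=0, probe 0,1 => slot 1
389: h=6 => slot 6
871: h=10 => slot 10
522: h=5 => slot 5
906: h=7, probe 7,8,9 => slot 9
Table: [706, 979, —, —, 44, 522, 389, 308, 347, 906, 871, —, —]
Lookup 906: h=7, probe 7,8,9 → found at 9.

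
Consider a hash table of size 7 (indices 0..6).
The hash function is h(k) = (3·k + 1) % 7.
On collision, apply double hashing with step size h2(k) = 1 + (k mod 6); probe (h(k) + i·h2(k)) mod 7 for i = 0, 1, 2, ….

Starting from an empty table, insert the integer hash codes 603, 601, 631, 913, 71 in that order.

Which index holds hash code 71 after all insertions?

603 hashes to 4; slot 4 is free -> place at 4.
601 hashes to 5; slot 5 is free -> place at 5.
631 hashes to 4, h2=2; 4 taken -> place at 6.
913 hashes to 3; slot 3 is free -> place at 3.
71 hashes to 4, h2=6; 4,3 taken -> place at 2.
Table: [∅, ∅, 71, 913, 603, 601, 631]

2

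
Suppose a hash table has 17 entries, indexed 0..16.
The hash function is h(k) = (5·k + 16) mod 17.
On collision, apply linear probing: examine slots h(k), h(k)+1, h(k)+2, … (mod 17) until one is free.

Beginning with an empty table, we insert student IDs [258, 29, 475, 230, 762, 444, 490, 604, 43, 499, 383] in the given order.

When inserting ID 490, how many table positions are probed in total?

258 hashes to 14; slot 14 is free => place at 14.
29 hashes to 8; slot 8 is free => place at 8.
475 hashes to 11; slot 11 is free => place at 11.
230 hashes to 10; slot 10 is free => place at 10.
762 hashes to 1; slot 1 is free => place at 1.
444 hashes to 9; slot 9 is free => place at 9.
490 hashes to 1; 1 taken => place at 2.
604 hashes to 10; 10,11 taken => place at 12.
43 hashes to 10; 10,11,12 taken => place at 13.
499 hashes to 12; 12,13,14 taken => place at 15.
383 hashes to 10; 10,11,12,13,14,15 taken => place at 16.
Table: [∅, 762, 490, ∅, ∅, ∅, ∅, ∅, 29, 444, 230, 475, 604, 43, 258, 499, 383]

2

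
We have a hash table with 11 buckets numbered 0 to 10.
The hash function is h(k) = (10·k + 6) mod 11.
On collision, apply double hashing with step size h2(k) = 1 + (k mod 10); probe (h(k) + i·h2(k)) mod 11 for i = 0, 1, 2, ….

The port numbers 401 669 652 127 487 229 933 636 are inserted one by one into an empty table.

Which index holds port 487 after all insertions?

5

401 hashes to 1; slot 1 is free -> place at 1.
669 hashes to 8; slot 8 is free -> place at 8.
652 hashes to 3; slot 3 is free -> place at 3.
127 hashes to 0; slot 0 is free -> place at 0.
487 hashes to 3, h2=8; 3,0,8 taken -> place at 5.
229 hashes to 8, h2=10; 8 taken -> place at 7.
933 hashes to 8, h2=4; 8,1,5 taken -> place at 9.
636 hashes to 8, h2=7; 8 taken -> place at 4.
Table: [127, 401, -, 652, 636, 487, -, 229, 669, 933, -]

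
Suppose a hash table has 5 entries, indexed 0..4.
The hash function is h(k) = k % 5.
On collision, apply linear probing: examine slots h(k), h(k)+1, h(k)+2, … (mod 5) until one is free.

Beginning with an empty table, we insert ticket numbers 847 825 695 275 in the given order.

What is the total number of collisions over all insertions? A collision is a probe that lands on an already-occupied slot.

Insert 847: h=2, slot 2 empty -> index 2.
Insert 825: h=0, slot 0 empty -> index 0.
Insert 695: h=0, slot 0 occupied -> index 1.
Insert 275: h=0, slots 0,1,2 occupied -> index 3.
Table: [825, 695, 847, 275, ∅]

4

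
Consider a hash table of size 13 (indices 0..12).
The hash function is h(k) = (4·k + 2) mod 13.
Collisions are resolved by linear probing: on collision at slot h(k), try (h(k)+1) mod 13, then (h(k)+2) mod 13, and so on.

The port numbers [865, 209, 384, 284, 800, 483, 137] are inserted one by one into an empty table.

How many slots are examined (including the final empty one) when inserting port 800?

5

Insert 865: h=4, slot 4 empty -> index 4.
Insert 209: h=6, slot 6 empty -> index 6.
Insert 384: h=4, slot 4 occupied -> index 5.
Insert 284: h=7, slot 7 empty -> index 7.
Insert 800: h=4, slots 4,5,6,7 occupied -> index 8.
Insert 483: h=10, slot 10 empty -> index 10.
Insert 137: h=4, slots 4,5,6,7,8 occupied -> index 9.
Table: [., ., ., ., 865, 384, 209, 284, 800, 137, 483, ., .]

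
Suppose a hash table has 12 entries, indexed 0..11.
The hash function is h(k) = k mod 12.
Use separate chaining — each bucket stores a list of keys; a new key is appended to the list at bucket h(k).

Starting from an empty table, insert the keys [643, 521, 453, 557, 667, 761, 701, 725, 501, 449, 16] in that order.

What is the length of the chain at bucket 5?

643 → bucket 7
521 → bucket 5
453 → bucket 9
557 → bucket 5 (collision)
667 → bucket 7 (collision)
761 → bucket 5 (collision)
701 → bucket 5 (collision)
725 → bucket 5 (collision)
501 → bucket 9 (collision)
449 → bucket 5 (collision)
16 → bucket 4
Final buckets:
0: ∅
1: ∅
2: ∅
3: ∅
4: 16
5: 521 -> 557 -> 761 -> 701 -> 725 -> 449
6: ∅
7: 643 -> 667
8: ∅
9: 453 -> 501
10: ∅
11: ∅

6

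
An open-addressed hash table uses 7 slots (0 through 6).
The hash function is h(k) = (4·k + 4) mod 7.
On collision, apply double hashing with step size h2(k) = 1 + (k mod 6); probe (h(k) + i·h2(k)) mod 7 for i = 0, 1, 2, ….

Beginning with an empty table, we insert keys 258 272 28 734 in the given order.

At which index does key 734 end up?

6

258 hashes to 0; slot 0 is free → place at 0.
272 hashes to 0, h2=3; 0 taken → place at 3.
28 hashes to 4; slot 4 is free → place at 4.
734 hashes to 0, h2=3; 0,3 taken → place at 6.
Table: [258, ., ., 272, 28, ., 734]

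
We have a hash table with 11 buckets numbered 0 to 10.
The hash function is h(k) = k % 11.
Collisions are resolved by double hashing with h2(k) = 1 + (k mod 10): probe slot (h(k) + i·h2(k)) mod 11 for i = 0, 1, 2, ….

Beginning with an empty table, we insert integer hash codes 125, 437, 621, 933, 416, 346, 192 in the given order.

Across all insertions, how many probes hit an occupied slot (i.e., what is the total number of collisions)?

125 hashes to 4; slot 4 is free => place at 4.
437 hashes to 8; slot 8 is free => place at 8.
621 hashes to 5; slot 5 is free => place at 5.
933 hashes to 9; slot 9 is free => place at 9.
416 hashes to 9, h2=7; 9,5 taken => place at 1.
346 hashes to 5, h2=7; 5,1,8,4 taken => place at 0.
192 hashes to 5, h2=3; 5,8,0 taken => place at 3.
Table: [346, 416, ∅, 192, 125, 621, ∅, ∅, 437, 933, ∅]

9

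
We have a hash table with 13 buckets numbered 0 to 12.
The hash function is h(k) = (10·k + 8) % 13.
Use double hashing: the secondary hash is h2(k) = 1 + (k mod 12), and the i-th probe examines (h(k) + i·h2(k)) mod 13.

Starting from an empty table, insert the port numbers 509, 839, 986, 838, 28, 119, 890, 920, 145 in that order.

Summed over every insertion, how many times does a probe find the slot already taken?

8

Insert 509: h=2, slot 2 empty => index 2.
Insert 839: h=0, slot 0 empty => index 0.
Insert 986: h=1, slot 1 empty => index 1.
Insert 838: h=3, slot 3 empty => index 3.
Insert 28: h=2, h2=5, slot 2 occupied => index 7.
Insert 119: h=2, h2=12, slots 2,1,0 occupied => index 12.
Insert 890: h=3, h2=3, slot 3 occupied => index 6.
Insert 920: h=4, slot 4 empty => index 4.
Insert 145: h=2, h2=2, slots 2,4,6 occupied => index 8.
Table: [839, 986, 509, 838, 920, _, 890, 28, 145, _, _, _, 119]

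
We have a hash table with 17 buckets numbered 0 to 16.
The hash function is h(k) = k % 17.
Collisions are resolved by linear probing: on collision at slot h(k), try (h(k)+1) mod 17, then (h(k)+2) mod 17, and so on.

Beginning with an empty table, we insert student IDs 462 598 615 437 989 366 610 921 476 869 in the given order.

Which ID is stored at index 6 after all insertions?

462 hashes to 3; slot 3 is free => place at 3.
598 hashes to 3; 3 taken => place at 4.
615 hashes to 3; 3,4 taken => place at 5.
437 hashes to 12; slot 12 is free => place at 12.
989 hashes to 3; 3,4,5 taken => place at 6.
366 hashes to 9; slot 9 is free => place at 9.
610 hashes to 15; slot 15 is free => place at 15.
921 hashes to 3; 3,4,5,6 taken => place at 7.
476 hashes to 0; slot 0 is free => place at 0.
869 hashes to 2; slot 2 is free => place at 2.
Table: [476, -, 869, 462, 598, 615, 989, 921, -, 366, -, -, 437, -, -, 610, -]

989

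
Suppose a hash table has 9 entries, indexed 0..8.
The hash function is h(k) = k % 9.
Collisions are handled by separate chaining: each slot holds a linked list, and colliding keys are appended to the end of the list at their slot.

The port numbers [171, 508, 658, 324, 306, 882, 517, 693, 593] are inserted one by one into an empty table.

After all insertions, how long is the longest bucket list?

Insert 171: h=0, bucket 0 empty → new chain.
Insert 508: h=4, bucket 4 empty → new chain.
Insert 658: h=1, bucket 1 empty → new chain.
Insert 324: h=0, bucket 0 nonempty → append to chain.
Insert 306: h=0, bucket 0 nonempty → append to chain.
Insert 882: h=0, bucket 0 nonempty → append to chain.
Insert 517: h=4, bucket 4 nonempty → append to chain.
Insert 693: h=0, bucket 0 nonempty → append to chain.
Insert 593: h=8, bucket 8 empty → new chain.
Final buckets:
0: 171 -> 324 -> 306 -> 882 -> 693
1: 658
2: .
3: .
4: 508 -> 517
5: .
6: .
7: .
8: 593

5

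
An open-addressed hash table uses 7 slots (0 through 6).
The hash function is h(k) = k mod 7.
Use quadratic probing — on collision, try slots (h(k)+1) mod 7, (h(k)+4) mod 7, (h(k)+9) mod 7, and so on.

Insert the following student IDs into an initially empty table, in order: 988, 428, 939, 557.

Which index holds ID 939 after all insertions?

988 hashes to 1; slot 1 is free → place at 1.
428 hashes to 1; 1 taken → place at 2.
939 hashes to 1; 1,2 taken → place at 5.
557 hashes to 4; slot 4 is free → place at 4.
Table: [∅, 988, 428, ∅, 557, 939, ∅]

5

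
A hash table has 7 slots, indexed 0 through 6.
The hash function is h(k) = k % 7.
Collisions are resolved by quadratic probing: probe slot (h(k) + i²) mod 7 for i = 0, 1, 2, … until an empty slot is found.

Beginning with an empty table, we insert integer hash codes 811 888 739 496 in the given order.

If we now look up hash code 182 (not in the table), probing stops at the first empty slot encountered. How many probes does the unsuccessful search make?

811 hashes to 6; slot 6 is free → place at 6.
888 hashes to 6; 6 taken → place at 0.
739 hashes to 4; slot 4 is free → place at 4.
496 hashes to 6; 6,0 taken → place at 3.
Table: [888, -, -, 496, 739, -, 811]
Lookup 182: h=0, probe 0,1 → slot 1 empty, not found.

2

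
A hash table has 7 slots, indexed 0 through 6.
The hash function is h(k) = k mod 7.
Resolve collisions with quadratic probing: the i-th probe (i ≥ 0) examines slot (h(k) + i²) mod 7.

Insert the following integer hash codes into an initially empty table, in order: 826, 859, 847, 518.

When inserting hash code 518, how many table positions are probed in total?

3

Insert 826: h=0, slot 0 empty → index 0.
Insert 859: h=5, slot 5 empty → index 5.
Insert 847: h=0, slot 0 occupied → index 1.
Insert 518: h=0, slots 0,1 occupied → index 4.
Table: [826, 847, ∅, ∅, 518, 859, ∅]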